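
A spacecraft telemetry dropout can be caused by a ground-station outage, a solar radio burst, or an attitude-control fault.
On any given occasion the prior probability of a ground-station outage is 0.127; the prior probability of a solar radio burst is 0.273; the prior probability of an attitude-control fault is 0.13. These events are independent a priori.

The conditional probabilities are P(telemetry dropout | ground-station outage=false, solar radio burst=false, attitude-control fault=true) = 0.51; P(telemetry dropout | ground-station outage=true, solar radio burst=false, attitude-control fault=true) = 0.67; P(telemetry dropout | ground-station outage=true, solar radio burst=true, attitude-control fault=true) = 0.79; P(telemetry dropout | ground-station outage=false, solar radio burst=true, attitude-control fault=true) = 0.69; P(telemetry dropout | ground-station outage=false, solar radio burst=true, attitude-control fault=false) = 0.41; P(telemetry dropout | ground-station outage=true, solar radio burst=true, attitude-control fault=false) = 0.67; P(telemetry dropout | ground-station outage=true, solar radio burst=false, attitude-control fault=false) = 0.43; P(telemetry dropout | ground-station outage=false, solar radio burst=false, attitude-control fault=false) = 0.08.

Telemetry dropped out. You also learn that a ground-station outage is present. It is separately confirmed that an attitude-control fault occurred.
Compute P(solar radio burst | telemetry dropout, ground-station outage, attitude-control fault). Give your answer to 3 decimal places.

P(solar radio burst | telemetry dropout, ground-station outage, attitude-control fault) ≈ 0.307

Numerator (weight on configurations with solar radio burst): 0.79*0.273 = 0.215670
Normalizer over all consistent configurations: 0.67*0.727 + 0.79*0.273 = 0.702760
Posterior = 0.215670 / 0.702760 ≈ 0.307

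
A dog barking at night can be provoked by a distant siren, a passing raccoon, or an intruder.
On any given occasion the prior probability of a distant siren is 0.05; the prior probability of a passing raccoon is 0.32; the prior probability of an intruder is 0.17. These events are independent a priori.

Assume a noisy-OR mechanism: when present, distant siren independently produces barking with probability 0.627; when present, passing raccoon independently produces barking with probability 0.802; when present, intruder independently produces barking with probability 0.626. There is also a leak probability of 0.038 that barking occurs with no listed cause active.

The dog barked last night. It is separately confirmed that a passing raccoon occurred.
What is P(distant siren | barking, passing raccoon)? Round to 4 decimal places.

P(distant siren | barking, passing raccoon) ≈ 0.0561

Under noisy-OR, P(barking | causes) = 1 − (1−0.038)·∏(1−qᵢ) over the active causes.
For the numerator, keep only distant siren=true terms: 0.038552 + 0.008274 = 0.046826
Denominator P(barking | passing raccoon): 0.809524×0.95×0.83 + 0.928762×0.95×0.17 + 0.928952×0.05×0.83 + 0.973428×0.05×0.17 = 0.835131
Posterior = 0.046826 / 0.835131 ≈ 0.0561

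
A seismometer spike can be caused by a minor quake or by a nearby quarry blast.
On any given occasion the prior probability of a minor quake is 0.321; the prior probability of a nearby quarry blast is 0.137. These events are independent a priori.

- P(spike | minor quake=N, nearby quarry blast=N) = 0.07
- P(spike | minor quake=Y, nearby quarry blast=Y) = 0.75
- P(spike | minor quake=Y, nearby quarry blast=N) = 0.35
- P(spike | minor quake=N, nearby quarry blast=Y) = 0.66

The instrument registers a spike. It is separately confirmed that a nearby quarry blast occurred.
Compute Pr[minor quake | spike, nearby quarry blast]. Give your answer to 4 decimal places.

Sum P(spike|·) weighted by the priors over both values of minor quake:
  P(spike | nearby quarry blast) = 0.66*0.679 + 0.75*0.321
        = 0.448140 + 0.240750 = 0.688890
The terms with minor quake present sum to 0.240750, so
  P(minor quake | spike, nearby quarry blast) = 0.240750 / 0.688890 ≈ 0.3495

Pr[minor quake | spike, nearby quarry blast] ≈ 0.3495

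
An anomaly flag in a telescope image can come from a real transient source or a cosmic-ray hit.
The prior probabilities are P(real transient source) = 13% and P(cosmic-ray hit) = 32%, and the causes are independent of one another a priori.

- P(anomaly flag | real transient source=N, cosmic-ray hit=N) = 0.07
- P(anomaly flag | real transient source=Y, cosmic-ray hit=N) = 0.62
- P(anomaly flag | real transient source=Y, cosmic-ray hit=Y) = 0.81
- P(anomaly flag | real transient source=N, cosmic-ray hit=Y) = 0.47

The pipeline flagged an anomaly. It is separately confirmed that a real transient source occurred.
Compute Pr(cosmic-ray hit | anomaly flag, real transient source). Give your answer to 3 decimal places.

Pr(cosmic-ray hit | anomaly flag, real transient source) ≈ 0.381

P(anomaly flag | real transient source) = 0.62×0.68 + 0.81×0.32 = 0.421600 + 0.259200 = 0.680800
Of this, 0.259200 comes from 0.81×0.32 (the cosmic-ray hit=true cases).
So P(cosmic-ray hit | anomaly flag, real transient source) = 0.259200/0.680800 ≈ 0.381.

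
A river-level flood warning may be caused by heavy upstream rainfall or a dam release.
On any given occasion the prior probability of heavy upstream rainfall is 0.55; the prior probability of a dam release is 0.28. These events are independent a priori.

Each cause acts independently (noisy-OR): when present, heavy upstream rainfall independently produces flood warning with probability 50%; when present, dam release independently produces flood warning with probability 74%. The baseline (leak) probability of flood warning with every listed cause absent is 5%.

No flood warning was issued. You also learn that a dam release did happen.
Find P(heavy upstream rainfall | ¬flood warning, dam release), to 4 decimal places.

Under noisy-OR, P(flood warning | causes) = 1 − (1−0.05)·∏(1−qᵢ) over the active causes.
Weight on heavy upstream rainfall=true, given the evidence: 0.1235*0.55 = 0.067925
The normalizing constant is 0.247*0.45 + 0.1235*0.55 = 0.179075
P(heavy upstream rainfall | ¬flood warning, dam release) = 0.067925/0.179075 ≈ 0.3793

P(heavy upstream rainfall | ¬flood warning, dam release) ≈ 0.3793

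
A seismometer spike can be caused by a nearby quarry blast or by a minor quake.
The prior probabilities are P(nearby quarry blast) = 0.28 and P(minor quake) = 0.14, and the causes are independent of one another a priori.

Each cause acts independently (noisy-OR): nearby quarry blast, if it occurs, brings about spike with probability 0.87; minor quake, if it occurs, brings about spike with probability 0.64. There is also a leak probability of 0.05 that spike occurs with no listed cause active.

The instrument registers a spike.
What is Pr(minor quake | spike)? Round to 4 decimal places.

Pr(minor quake | spike) ≈ 0.3001

Under noisy-OR, P(spike | causes) = 1 − (1−0.05)·∏(1−qᵢ) over the active causes.
P(spike) = 0.05×0.72×0.86 + 0.658×0.72×0.14 + 0.8765×0.28×0.86 + 0.95554×0.28×0.14 = 0.030960 + 0.066326 + 0.211061 + 0.037457 = 0.345804
The minor quake-present share is 0.066326 + 0.037457 = 0.103783.
P(minor quake | spike) = 0.103783 / 0.345804 ≈ 0.3001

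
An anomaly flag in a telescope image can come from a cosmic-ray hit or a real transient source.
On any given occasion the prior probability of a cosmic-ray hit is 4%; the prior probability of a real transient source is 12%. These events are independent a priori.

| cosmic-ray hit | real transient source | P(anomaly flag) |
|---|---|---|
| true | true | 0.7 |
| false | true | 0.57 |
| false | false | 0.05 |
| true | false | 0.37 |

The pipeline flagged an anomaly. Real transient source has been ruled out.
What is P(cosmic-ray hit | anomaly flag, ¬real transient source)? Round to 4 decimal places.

Numerator (weight on configurations with cosmic-ray hit): 0.37×0.04 = 0.014800
The normalizing constant is 0.05×0.96 + 0.37×0.04 = 0.062800
Posterior = 0.014800 / 0.062800 ≈ 0.2357

P(cosmic-ray hit | anomaly flag, ¬real transient source) ≈ 0.2357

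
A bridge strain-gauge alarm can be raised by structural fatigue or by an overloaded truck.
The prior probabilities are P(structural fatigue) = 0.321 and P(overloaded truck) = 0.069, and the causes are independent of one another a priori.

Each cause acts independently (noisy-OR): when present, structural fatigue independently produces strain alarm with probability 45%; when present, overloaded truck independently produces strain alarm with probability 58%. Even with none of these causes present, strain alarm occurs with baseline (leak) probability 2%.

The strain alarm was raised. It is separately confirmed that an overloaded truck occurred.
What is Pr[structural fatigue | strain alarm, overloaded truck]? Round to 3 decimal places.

Under noisy-OR, P(strain alarm | causes) = 1 − (1−0.02)·∏(1−qᵢ) over the active causes.
Numerator (weight on configurations with structural fatigue): 0.77362*0.321 = 0.248332
Normalizer over all consistent configurations: 0.5884*0.679 + 0.77362*0.321 = 0.647856
Posterior = 0.248332 / 0.647856 ≈ 0.383

Pr[structural fatigue | strain alarm, overloaded truck] ≈ 0.383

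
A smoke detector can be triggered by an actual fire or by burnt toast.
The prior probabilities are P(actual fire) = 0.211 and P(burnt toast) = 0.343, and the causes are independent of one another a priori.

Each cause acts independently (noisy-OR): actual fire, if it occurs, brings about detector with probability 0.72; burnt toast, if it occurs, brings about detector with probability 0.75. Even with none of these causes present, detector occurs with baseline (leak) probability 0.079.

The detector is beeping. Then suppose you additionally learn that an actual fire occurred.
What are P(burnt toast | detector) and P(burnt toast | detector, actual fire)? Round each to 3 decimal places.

Under noisy-OR, P(detector | causes) = 1 − (1−0.079)·∏(1−qᵢ) over the active causes.
Sum P(detector|·) weighted by the priors over the 4 (actual fire, burnt toast) configurations:
  P(detector) = 0.079·0.789·0.657 + 0.76975·0.789·0.343 + 0.74212·0.211·0.657 + 0.93553·0.211·0.343
        = 0.040951 + 0.208315 + 0.102878 + 0.067707 = 0.419851
The terms with burnt toast present sum to 0.276022, so
  P(burnt toast | detector) = 0.276022 / 0.419851 ≈ 0.657

With the extra evidence:
Numerator (weight on configurations with burnt toast): 0.93553·0.343 = 0.320887
Normalizer over all consistent configurations: 0.74212·0.657 + 0.93553·0.343 = 0.808460
Posterior = 0.320887 / 0.808460 ≈ 0.397
This is intercausal reasoning (explaining away): once actual fire accounts for the detector, burnt toast becomes less likely.

P(burnt toast | detector) ≈ 0.657; P(burnt toast | detector, actual fire) ≈ 0.397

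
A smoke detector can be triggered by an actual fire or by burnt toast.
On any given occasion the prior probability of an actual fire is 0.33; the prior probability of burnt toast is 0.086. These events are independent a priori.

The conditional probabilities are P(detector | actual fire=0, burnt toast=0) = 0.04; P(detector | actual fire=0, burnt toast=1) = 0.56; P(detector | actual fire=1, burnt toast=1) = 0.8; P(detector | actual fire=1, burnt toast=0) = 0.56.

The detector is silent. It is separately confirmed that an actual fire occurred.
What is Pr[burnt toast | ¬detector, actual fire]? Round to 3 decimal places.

Pr[burnt toast | ¬detector, actual fire] ≈ 0.041

By total probability over both values of burnt toast:
  P(¬detector | actual fire) = 0.44×0.914 + 0.2×0.086
        = 0.402160 + 0.017200 = 0.419360
The terms with burnt toast present sum to 0.017200, so
  P(burnt toast | ¬detector, actual fire) = 0.017200 / 0.419360 ≈ 0.041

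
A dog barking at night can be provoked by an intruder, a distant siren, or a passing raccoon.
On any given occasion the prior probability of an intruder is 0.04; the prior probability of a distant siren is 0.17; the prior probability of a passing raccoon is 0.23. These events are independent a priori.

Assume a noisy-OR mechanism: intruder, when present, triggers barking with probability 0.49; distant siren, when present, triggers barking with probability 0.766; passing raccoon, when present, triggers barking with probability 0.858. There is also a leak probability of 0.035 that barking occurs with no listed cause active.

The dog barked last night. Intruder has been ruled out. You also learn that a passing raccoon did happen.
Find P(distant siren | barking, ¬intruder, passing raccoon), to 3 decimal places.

P(distant siren | barking, ¬intruder, passing raccoon) ≈ 0.187

Under noisy-OR, P(barking | causes) = 1 − (1−0.035)·∏(1−qᵢ) over the active causes.
Numerator (weight on configurations with distant siren): 0.967935×0.17 = 0.164549
Denominator P(barking | ¬intruder, passing raccoon): 0.86297×0.83 + 0.967935×0.17 = 0.880814
P(distant siren | barking, ¬intruder, passing raccoon) = 0.164549/0.880814 ≈ 0.187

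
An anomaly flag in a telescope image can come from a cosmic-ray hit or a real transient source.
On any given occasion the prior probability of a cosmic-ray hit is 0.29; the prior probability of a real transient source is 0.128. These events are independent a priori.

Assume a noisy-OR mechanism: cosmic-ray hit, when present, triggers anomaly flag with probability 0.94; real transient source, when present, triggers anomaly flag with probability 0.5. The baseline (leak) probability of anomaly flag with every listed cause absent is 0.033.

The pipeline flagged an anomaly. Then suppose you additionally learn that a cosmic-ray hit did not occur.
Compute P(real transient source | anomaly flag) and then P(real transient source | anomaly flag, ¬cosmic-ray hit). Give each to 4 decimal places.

Under noisy-OR, P(anomaly flag | causes) = 1 − (1−0.033)·∏(1−qᵢ) over the active causes.
For the numerator, keep only real transient source=true terms: 0.046940 + 0.036043 = 0.082983
Denominator P(anomaly flag): 0.033·0.71·0.872 + 0.5165·0.71·0.128 + 0.94198·0.29·0.872 + 0.97099·0.29·0.128 = 0.341622
Posterior = 0.082983 / 0.341622 ≈ 0.2429

With the extra evidence:
Weight on real transient source=true, given the evidence: 0.5165*0.128 = 0.066112
Normalizer over all consistent configurations: 0.033*0.872 + 0.5165*0.128 = 0.094888
P(real transient source | anomaly flag, ¬cosmic-ray hit) = 0.066112/0.094888 ≈ 0.6967
Ruling out cosmic-ray hit raises the posterior on real transient source — the flip side of explaining away.

P(real transient source | anomaly flag) ≈ 0.2429; P(real transient source | anomaly flag, ¬cosmic-ray hit) ≈ 0.6967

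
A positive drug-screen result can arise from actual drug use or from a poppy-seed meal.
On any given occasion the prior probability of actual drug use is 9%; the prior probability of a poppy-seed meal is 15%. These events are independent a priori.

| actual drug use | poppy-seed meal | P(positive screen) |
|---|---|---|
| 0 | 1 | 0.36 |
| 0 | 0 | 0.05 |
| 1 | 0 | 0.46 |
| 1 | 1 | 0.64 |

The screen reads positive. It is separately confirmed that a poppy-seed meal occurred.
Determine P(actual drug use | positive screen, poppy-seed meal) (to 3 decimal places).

Weight on actual drug use=true, given the evidence: 0.64·0.09 = 0.057600
The normalizing constant is 0.36·0.91 + 0.64·0.09 = 0.385200
Posterior = 0.057600 / 0.385200 ≈ 0.150

P(actual drug use | positive screen, poppy-seed meal) ≈ 0.150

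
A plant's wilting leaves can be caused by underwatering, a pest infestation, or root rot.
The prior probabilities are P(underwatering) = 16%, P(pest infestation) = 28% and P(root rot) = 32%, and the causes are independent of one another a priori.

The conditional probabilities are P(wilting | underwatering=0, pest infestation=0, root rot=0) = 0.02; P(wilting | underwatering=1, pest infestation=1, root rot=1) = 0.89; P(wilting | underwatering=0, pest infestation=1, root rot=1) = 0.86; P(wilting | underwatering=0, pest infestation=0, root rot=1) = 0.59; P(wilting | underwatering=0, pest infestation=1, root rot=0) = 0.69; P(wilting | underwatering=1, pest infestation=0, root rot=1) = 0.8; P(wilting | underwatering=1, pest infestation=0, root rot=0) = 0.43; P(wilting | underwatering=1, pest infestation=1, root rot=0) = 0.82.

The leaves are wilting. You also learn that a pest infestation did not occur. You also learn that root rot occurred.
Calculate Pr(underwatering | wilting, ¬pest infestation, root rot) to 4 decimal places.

Pr(underwatering | wilting, ¬pest infestation, root rot) ≈ 0.2053

P(wilting | ¬pest infestation, root rot) = 0.59×0.84 + 0.8×0.16 = 0.495600 + 0.128000 = 0.623600
Of this, 0.128000 comes from 0.8×0.16 (the underwatering=true cases).
So P(underwatering | wilting, ¬pest infestation, root rot) = 0.128000/0.623600 ≈ 0.2053.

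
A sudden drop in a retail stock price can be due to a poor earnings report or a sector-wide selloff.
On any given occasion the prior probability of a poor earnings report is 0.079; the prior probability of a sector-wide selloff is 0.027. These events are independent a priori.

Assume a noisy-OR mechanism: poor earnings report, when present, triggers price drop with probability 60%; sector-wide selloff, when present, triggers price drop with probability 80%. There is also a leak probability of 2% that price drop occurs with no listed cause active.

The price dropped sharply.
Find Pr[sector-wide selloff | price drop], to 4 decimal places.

Under noisy-OR, P(price drop | causes) = 1 − (1−0.02)·∏(1−qᵢ) over the active causes.
By total probability over the 4 (poor earnings report, sector-wide selloff) configurations:
  P(price drop) = 0.02×0.921×0.973 + 0.804×0.921×0.027 + 0.608×0.079×0.973 + 0.9216×0.079×0.027
        = 0.017923 + 0.019993 + 0.046735 + 0.001966 = 0.086617
Configurations with sector-wide selloff contribute 0.021959, so
  P(sector-wide selloff | price drop) = 0.021959 / 0.086617 ≈ 0.2535

Pr[sector-wide selloff | price drop] ≈ 0.2535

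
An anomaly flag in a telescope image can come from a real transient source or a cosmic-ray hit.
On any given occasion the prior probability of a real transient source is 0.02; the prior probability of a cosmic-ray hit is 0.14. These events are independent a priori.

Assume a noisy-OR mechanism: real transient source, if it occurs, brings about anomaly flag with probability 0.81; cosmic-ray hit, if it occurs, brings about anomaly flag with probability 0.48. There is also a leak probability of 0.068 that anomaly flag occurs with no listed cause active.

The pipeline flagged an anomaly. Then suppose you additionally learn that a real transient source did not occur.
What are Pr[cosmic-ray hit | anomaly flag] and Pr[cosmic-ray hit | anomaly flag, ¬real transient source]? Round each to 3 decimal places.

Under noisy-OR, P(anomaly flag | causes) = 1 − (1−0.068)·∏(1−qᵢ) over the active causes.
P(anomaly flag) = 0.068*0.98*0.86 + 0.51536*0.98*0.14 + 0.82292*0.02*0.86 + 0.907918*0.02*0.14 = 0.057310 + 0.070707 + 0.014154 + 0.002542 = 0.144713
Of this, 0.073249 comes from 0.070707 + 0.002542 (the cosmic-ray hit=true cases).
P(cosmic-ray hit | anomaly flag) = 0.073249 / 0.144713 ≈ 0.506

With the extra evidence:
P(anomaly flag | ¬real transient source) = 0.068·0.86 + 0.51536·0.14 = 0.058480 + 0.072150 = 0.130630
Of this, 0.072150 comes from 0.51536·0.14 (the cosmic-ray hit=true cases).
Hence the posterior is 0.072150/0.130630 ≈ 0.552.

Pr[cosmic-ray hit | anomaly flag] ≈ 0.506; Pr[cosmic-ray hit | anomaly flag, ¬real transient source] ≈ 0.552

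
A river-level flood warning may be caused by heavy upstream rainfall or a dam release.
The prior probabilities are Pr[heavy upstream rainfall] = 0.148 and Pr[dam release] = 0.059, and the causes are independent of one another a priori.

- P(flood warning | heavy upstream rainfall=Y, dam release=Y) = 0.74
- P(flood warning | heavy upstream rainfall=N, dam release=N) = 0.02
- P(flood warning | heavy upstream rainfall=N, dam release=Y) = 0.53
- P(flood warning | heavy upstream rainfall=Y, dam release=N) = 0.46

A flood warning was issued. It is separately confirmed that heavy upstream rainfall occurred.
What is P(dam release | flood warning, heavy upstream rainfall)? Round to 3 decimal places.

P(flood warning | heavy upstream rainfall) = 0.46*0.941 + 0.74*0.059 = 0.432860 + 0.043660 = 0.476520
The dam release-present share is 0.74*0.059 = 0.043660.
Hence the posterior is 0.043660/0.476520 ≈ 0.092.

P(dam release | flood warning, heavy upstream rainfall) ≈ 0.092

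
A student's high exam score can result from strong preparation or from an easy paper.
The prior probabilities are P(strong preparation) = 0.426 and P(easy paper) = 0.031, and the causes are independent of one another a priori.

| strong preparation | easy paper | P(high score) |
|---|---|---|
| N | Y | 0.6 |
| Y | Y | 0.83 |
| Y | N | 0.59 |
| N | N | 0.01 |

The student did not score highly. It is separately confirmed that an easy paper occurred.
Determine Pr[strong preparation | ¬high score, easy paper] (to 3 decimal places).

Pr[strong preparation | ¬high score, easy paper] ≈ 0.240

P(¬high score | easy paper) = 0.4*0.574 + 0.17*0.426 = 0.229600 + 0.072420 = 0.302020
The strong preparation-present share is 0.17*0.426 = 0.072420.
Hence the posterior is 0.072420/0.302020 ≈ 0.240.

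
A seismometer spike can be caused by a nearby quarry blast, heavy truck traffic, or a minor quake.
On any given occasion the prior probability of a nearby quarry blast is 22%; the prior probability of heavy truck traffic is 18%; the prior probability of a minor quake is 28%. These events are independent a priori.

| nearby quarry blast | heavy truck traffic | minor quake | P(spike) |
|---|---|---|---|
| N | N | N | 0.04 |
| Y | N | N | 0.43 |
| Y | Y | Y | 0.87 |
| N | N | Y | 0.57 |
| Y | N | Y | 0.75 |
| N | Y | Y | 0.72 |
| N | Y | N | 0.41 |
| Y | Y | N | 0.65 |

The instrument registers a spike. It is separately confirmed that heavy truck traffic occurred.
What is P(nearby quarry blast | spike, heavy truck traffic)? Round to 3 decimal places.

P(nearby quarry blast | spike, heavy truck traffic) ≈ 0.288

Numerator (weight on configurations with nearby quarry blast): 0.102960 + 0.053592 = 0.156552
Normalizer over all consistent configurations: 0.41×0.78×0.72 + 0.72×0.78×0.28 + 0.65×0.22×0.72 + 0.87×0.22×0.28 = 0.544056
P(nearby quarry blast | spike, heavy truck traffic) = 0.156552/0.544056 ≈ 0.288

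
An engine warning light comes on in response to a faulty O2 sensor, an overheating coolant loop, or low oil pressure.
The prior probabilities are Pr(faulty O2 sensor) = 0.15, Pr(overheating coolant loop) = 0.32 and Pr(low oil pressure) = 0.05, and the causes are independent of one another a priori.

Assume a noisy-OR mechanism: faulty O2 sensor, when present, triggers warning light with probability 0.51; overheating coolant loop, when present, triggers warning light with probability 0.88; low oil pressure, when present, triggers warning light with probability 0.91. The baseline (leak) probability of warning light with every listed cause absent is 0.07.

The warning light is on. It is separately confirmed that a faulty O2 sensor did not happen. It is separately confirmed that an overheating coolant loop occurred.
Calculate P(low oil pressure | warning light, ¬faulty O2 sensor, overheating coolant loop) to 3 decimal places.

Under noisy-OR, P(warning light | causes) = 1 − (1−0.07)·∏(1−qᵢ) over the active causes.
Numerator (weight on configurations with low oil pressure): 0.989956×0.05 = 0.049498
The normalizing constant is 0.8884×0.95 + 0.989956×0.05 = 0.893478
P(low oil pressure | warning light, ¬faulty O2 sensor, overheating coolant loop) = 0.049498/0.893478 ≈ 0.055

P(low oil pressure | warning light, ¬faulty O2 sensor, overheating coolant loop) ≈ 0.055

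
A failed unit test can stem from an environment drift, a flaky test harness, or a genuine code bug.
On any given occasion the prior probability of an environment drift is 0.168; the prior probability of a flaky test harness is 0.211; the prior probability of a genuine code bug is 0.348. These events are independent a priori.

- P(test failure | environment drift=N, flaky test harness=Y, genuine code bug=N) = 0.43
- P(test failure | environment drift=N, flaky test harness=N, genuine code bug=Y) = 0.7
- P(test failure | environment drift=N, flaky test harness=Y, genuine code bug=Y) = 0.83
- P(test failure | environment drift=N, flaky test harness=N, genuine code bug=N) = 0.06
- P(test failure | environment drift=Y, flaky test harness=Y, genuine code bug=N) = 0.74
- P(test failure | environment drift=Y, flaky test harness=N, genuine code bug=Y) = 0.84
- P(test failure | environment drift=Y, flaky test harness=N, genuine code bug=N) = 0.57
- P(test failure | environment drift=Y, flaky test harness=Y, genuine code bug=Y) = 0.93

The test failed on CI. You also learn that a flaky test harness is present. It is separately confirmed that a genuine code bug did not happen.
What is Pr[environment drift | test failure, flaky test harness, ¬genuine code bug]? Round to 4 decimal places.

P(test failure | flaky test harness, ¬genuine code bug) = 0.43·0.832 + 0.74·0.168 = 0.357760 + 0.124320 = 0.482080
The environment drift-present share is 0.74·0.168 = 0.124320.
So P(environment drift | test failure, flaky test harness, ¬genuine code bug) = 0.124320/0.482080 ≈ 0.2579.

Pr[environment drift | test failure, flaky test harness, ¬genuine code bug] ≈ 0.2579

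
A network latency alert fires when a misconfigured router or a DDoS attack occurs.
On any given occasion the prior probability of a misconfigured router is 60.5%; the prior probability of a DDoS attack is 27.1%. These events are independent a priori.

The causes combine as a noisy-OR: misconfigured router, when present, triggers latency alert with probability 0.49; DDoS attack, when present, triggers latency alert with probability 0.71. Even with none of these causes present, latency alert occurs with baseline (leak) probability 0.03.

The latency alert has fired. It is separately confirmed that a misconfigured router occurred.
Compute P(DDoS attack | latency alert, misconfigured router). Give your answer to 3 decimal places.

Under noisy-OR, P(latency alert | causes) = 1 − (1−0.03)·∏(1−qᵢ) over the active causes.
Weight on DDoS attack=true, given the evidence: 0.856537*0.271 = 0.232122
Denominator P(latency alert | misconfigured router): 0.5053*0.729 + 0.856537*0.271 = 0.600486
Posterior = 0.232122 / 0.600486 ≈ 0.387

P(DDoS attack | latency alert, misconfigured router) ≈ 0.387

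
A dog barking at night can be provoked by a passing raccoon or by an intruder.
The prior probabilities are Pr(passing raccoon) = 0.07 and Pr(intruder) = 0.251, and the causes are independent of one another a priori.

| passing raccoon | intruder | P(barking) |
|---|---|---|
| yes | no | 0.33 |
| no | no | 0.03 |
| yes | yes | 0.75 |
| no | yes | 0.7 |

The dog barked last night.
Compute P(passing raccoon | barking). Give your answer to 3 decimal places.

P(barking) = 0.03*0.93*0.749 + 0.7*0.93*0.251 + 0.33*0.07*0.749 + 0.75*0.07*0.251 = 0.020897 + 0.163401 + 0.017302 + 0.013178 = 0.214778
Restricting to configurations with passing raccoon present: 0.017302 + 0.013178 = 0.030480.
P(passing raccoon | barking) = 0.030480 / 0.214778 ≈ 0.142

P(passing raccoon | barking) ≈ 0.142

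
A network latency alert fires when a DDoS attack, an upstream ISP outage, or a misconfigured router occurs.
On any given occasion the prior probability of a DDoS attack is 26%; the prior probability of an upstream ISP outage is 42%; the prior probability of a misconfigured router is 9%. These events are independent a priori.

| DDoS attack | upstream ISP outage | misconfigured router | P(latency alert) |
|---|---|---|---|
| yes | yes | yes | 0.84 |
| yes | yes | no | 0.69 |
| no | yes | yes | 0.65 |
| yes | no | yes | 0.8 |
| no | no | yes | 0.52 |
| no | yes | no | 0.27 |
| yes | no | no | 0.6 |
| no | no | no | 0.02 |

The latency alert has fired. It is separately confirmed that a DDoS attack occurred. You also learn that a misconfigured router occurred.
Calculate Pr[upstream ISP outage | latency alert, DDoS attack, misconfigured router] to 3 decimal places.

Pr[upstream ISP outage | latency alert, DDoS attack, misconfigured router] ≈ 0.432

Weight on upstream ISP outage=true, given the evidence: 0.84×0.42 = 0.352800
Normalizer over all consistent configurations: 0.8×0.58 + 0.84×0.42 = 0.816800
P(upstream ISP outage | latency alert, DDoS attack, misconfigured router) = 0.352800/0.816800 ≈ 0.432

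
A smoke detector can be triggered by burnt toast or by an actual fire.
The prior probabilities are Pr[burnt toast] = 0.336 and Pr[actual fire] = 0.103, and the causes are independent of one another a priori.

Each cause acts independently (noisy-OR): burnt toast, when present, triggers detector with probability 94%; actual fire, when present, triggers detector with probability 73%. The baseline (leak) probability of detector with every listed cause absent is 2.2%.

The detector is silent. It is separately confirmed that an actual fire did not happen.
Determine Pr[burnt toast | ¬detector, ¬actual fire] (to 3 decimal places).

Under noisy-OR, P(detector | causes) = 1 − (1−0.022)·∏(1−qᵢ) over the active causes.
P(¬detector | ¬actual fire) = 0.978×0.664 + 0.05868×0.336 = 0.649392 + 0.019716 = 0.669108
The burnt toast-present share is 0.05868×0.336 = 0.019716.
So P(burnt toast | ¬detector, ¬actual fire) = 0.019716/0.669108 ≈ 0.029.

Pr[burnt toast | ¬detector, ¬actual fire] ≈ 0.029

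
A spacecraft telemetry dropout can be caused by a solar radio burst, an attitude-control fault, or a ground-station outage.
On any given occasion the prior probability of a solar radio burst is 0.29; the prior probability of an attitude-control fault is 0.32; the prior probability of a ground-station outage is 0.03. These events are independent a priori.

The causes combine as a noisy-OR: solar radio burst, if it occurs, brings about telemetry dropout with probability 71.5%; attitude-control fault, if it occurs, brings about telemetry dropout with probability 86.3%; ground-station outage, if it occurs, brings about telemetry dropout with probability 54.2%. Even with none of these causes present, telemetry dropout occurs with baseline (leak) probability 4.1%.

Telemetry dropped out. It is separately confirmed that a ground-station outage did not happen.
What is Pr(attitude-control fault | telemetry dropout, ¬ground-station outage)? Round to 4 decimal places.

Pr(attitude-control fault | telemetry dropout, ¬ground-station outage) ≈ 0.6374

Under noisy-OR, P(telemetry dropout | causes) = 1 − (1−0.041)·∏(1−qᵢ) over the active causes.
By total probability over the 4 (solar radio burst, attitude-control fault) configurations:
  P(telemetry dropout | ¬ground-station outage) = 0.041·0.71·0.68 + 0.868617·0.71·0.32 + 0.726685·0.29·0.68 + 0.962556·0.29·0.32
        = 0.019795 + 0.197350 + 0.143302 + 0.089325 = 0.449772
Keeping only the attitude-control fault-present terms gives 0.286675, so
  P(attitude-control fault | telemetry dropout, ¬ground-station outage) = 0.286675 / 0.449772 ≈ 0.6374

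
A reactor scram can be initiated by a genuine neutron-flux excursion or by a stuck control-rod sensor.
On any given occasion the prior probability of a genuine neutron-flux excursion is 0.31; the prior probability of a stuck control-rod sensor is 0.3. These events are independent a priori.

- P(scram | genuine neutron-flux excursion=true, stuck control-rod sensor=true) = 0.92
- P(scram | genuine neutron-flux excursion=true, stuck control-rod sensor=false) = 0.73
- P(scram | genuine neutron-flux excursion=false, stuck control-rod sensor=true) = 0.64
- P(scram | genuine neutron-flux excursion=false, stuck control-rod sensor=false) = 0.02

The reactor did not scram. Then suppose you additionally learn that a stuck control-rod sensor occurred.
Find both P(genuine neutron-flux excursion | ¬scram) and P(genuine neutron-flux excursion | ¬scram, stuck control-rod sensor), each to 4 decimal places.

P(¬scram) = 0.98*0.69*0.7 + 0.36*0.69*0.3 + 0.27*0.31*0.7 + 0.08*0.31*0.3 = 0.473340 + 0.074520 + 0.058590 + 0.007440 = 0.613890
The genuine neutron-flux excursion-present share is 0.058590 + 0.007440 = 0.066030.
P(genuine neutron-flux excursion | ¬scram) = 0.066030 / 0.613890 ≈ 0.1076

Now condition on the additional information:
Numerator (weight on configurations with genuine neutron-flux excursion): 0.08*0.31 = 0.024800
Denominator P(¬scram | stuck control-rod sensor): 0.36*0.69 + 0.08*0.31 = 0.273200
P(genuine neutron-flux excursion | ¬scram, stuck control-rod sensor) = 0.024800/0.273200 ≈ 0.0908

P(genuine neutron-flux excursion | ¬scram) ≈ 0.1076; P(genuine neutron-flux excursion | ¬scram, stuck control-rod sensor) ≈ 0.0908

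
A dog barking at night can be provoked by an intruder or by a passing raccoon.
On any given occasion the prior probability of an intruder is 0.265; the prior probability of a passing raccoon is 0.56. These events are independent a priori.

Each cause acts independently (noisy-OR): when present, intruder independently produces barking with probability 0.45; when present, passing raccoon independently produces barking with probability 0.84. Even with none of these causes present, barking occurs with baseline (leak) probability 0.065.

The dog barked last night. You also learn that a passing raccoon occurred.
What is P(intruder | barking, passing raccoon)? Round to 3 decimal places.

P(intruder | barking, passing raccoon) ≈ 0.280

Under noisy-OR, P(barking | causes) = 1 − (1−0.065)·∏(1−qᵢ) over the active causes.
By total probability over both values of intruder:
  P(barking | passing raccoon) = 0.8504*0.735 + 0.91772*0.265
        = 0.625044 + 0.243196 = 0.868240
Keeping only the intruder-present terms gives 0.243196, so
  P(intruder | barking, passing raccoon) = 0.243196 / 0.868240 ≈ 0.280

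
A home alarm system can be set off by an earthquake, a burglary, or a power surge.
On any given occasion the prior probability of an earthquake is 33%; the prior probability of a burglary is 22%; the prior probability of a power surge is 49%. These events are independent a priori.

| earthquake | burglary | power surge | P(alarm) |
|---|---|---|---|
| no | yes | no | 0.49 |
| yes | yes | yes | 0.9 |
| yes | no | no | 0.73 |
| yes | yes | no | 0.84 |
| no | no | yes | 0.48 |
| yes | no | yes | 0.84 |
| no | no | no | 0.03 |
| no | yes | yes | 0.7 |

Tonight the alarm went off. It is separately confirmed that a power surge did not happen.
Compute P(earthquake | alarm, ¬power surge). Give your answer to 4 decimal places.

P(alarm | ¬power surge) = 0.03·0.67·0.78 + 0.49·0.67·0.22 + 0.73·0.33·0.78 + 0.84·0.33·0.22 = 0.015678 + 0.072226 + 0.187902 + 0.060984 = 0.336790
Restricting to configurations with earthquake present: 0.187902 + 0.060984 = 0.248886.
P(earthquake | alarm, ¬power surge) = 0.248886 / 0.336790 ≈ 0.7390

P(earthquake | alarm, ¬power surge) ≈ 0.7390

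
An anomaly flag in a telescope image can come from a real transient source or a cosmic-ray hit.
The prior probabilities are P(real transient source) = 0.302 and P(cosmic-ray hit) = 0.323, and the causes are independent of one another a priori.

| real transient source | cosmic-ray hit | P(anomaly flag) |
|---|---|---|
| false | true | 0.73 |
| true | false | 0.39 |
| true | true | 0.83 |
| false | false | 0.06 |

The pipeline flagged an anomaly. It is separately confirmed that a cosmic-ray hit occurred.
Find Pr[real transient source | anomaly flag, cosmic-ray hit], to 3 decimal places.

Pr[real transient source | anomaly flag, cosmic-ray hit] ≈ 0.330

Weight on real transient source=true, given the evidence: 0.83·0.302 = 0.250660
Denominator P(anomaly flag | cosmic-ray hit): 0.73·0.698 + 0.83·0.302 = 0.760200
Posterior = 0.250660 / 0.760200 ≈ 0.330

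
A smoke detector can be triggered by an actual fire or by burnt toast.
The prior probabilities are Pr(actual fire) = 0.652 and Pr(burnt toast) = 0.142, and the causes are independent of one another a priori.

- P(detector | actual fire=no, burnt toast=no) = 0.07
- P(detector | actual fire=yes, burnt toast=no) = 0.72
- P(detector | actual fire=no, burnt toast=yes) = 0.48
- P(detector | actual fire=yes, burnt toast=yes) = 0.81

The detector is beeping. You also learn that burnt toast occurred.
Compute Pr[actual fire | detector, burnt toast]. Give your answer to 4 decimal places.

By total probability over both values of actual fire:
  P(detector | burnt toast) = 0.48·0.348 + 0.81·0.652
        = 0.167040 + 0.528120 = 0.695160
Configurations with actual fire contribute 0.528120, so
  P(actual fire | detector, burnt toast) = 0.528120 / 0.695160 ≈ 0.7597

Pr[actual fire | detector, burnt toast] ≈ 0.7597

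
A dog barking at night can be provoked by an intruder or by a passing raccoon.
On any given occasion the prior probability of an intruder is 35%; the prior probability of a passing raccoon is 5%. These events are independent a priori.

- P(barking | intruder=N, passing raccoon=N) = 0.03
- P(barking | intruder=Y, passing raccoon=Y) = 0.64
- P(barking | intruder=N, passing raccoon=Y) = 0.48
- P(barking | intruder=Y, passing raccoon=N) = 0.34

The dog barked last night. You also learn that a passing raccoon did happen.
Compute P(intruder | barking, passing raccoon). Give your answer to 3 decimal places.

P(intruder | barking, passing raccoon) ≈ 0.418

By total probability over both values of intruder:
  P(barking | passing raccoon) = 0.48*0.65 + 0.64*0.35
        = 0.312000 + 0.224000 = 0.536000
Configurations with intruder contribute 0.224000, so
  P(intruder | barking, passing raccoon) = 0.224000 / 0.536000 ≈ 0.418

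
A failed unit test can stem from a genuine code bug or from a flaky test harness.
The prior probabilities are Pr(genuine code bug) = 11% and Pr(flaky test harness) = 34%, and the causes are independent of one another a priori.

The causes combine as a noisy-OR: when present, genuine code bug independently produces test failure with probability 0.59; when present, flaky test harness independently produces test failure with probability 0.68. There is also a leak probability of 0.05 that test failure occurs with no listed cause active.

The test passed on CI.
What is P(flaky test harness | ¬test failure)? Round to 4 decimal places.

P(flaky test harness | ¬test failure) ≈ 0.1415

Under noisy-OR, P(test failure | causes) = 1 − (1−0.05)·∏(1−qᵢ) over the active causes.
Numerator (weight on configurations with flaky test harness): 0.091990 + 0.004662 = 0.096652
The normalizing constant is 0.95*0.89*0.66 + 0.304*0.89*0.34 + 0.3895*0.11*0.66 + 0.12464*0.11*0.34 = 0.682960
P(flaky test harness | ¬test failure) = 0.096652/0.682960 ≈ 0.1415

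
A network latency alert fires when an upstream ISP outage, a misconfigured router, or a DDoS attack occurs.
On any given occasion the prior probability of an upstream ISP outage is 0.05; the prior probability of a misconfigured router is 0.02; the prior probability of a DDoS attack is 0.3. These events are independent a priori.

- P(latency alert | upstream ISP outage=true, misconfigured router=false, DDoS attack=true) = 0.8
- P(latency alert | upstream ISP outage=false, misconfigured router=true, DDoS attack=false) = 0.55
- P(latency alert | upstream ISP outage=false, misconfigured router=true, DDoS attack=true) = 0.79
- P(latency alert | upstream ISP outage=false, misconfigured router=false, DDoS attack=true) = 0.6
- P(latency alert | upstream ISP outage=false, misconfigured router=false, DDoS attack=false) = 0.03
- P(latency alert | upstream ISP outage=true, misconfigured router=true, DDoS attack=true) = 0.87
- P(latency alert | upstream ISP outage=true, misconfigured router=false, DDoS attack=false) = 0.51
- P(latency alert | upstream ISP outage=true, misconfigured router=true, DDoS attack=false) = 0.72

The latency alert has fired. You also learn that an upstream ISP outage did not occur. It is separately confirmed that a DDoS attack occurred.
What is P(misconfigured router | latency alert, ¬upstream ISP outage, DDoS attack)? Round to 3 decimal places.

P(latency alert | ¬upstream ISP outage, DDoS attack) = 0.6×0.98 + 0.79×0.02 = 0.588000 + 0.015800 = 0.603800
Of this, 0.015800 comes from 0.79×0.02 (the misconfigured router=true cases).
P(misconfigured router | latency alert, ¬upstream ISP outage, DDoS attack) = 0.015800 / 0.603800 ≈ 0.026

P(misconfigured router | latency alert, ¬upstream ISP outage, DDoS attack) ≈ 0.026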